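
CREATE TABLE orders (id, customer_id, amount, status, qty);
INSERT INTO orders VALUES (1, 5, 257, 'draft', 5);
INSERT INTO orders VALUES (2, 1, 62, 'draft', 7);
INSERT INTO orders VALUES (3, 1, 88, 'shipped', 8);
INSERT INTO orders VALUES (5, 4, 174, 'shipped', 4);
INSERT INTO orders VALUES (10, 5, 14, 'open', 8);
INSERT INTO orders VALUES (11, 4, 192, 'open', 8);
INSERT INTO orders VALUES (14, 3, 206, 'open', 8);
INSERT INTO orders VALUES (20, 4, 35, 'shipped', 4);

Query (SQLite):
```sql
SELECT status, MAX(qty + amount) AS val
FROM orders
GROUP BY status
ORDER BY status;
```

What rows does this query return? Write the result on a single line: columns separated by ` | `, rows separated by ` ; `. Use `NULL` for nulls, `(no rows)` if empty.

draft | 262 ; open | 214 ; shipped | 178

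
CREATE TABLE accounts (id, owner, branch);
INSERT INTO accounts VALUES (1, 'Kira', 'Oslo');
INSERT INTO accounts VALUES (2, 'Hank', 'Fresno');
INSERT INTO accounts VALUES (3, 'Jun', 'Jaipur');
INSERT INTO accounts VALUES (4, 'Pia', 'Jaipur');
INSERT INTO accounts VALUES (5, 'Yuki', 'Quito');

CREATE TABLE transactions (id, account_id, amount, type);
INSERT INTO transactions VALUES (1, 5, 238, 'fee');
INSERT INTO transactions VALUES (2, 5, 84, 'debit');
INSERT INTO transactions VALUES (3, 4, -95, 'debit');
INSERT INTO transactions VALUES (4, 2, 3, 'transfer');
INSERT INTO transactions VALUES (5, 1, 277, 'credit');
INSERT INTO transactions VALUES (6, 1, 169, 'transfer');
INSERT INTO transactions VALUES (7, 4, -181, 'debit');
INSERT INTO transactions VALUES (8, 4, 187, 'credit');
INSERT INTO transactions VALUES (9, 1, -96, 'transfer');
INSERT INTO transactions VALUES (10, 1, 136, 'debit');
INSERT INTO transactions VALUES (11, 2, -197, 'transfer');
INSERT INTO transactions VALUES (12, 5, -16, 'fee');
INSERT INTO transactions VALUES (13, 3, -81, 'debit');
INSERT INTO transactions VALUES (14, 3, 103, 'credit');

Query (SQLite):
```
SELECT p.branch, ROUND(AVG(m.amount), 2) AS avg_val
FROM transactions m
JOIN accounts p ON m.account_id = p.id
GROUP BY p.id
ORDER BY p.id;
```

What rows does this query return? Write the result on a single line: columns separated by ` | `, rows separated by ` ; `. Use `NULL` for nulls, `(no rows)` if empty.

Join each transactions row to its accounts via account_id.
Group joined rows by accounts.id; compute ROUND(AVG(m.amount), 2) per group.
  1: ids {5, 6, 9, 10} → ROUND(AVG(m.amount), 2)=121.5
  2: ids {4, 11} → ROUND(AVG(m.amount), 2)=-97
  3: ids {13, 14} → ROUND(AVG(m.amount), 2)=11
  4: ids {3, 7, 8} → ROUND(AVG(m.amount), 2)=-29.67
  5: ids {1, 2, 12} → ROUND(AVG(m.amount), 2)=102

Oslo | 121.5 ; Fresno | -97 ; Jaipur | 11 ; Jaipur | -29.67 ; Quito | 102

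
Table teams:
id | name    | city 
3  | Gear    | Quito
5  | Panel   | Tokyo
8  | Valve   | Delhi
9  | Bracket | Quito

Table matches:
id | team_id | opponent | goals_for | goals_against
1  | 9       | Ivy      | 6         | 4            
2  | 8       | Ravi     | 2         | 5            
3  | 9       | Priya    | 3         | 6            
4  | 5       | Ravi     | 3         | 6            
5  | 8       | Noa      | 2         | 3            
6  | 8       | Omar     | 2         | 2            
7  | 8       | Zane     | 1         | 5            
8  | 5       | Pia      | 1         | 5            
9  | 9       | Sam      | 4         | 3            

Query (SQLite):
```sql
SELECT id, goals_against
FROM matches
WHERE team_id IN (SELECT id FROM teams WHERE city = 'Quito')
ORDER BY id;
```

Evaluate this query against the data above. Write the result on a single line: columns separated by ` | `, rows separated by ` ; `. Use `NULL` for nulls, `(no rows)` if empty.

Inner query: teams.id where city = 'Quito'.
Outer: keep matches rows whose team_id is in that set.
Inner query → {3, 9}

1 | 4 ; 3 | 6 ; 9 | 3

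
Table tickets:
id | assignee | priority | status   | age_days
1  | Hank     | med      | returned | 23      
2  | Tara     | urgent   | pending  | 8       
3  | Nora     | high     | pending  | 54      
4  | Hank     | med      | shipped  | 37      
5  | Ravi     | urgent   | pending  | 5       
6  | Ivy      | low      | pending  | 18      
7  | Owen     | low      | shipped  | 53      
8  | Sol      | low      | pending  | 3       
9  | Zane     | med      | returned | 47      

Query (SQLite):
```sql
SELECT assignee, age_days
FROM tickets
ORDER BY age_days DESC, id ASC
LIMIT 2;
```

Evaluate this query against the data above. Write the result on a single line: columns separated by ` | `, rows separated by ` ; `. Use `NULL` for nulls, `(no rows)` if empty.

Nora | 54 ; Owen | 53

Sort by age_days desc, tiebreak id asc: (54, id=3), (53, id=7), (47, id=9), (37, id=4), (23, id=1) …. Take first 2.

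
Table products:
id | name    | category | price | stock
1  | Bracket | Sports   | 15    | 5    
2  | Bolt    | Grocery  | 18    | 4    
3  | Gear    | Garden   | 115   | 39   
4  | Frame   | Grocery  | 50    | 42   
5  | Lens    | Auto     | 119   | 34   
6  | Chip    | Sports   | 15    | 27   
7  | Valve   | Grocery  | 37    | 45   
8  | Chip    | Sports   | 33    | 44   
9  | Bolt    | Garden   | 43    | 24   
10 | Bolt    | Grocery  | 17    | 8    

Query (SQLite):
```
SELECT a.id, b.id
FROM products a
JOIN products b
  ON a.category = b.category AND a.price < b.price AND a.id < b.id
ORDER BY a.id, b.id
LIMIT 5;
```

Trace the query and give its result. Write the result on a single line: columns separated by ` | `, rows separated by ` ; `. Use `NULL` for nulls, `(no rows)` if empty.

1 | 8 ; 2 | 4 ; 2 | 7 ; 6 | 8

Pairs (a,b) with same category, a.price < b.price, a.id < b.id.
category groups: Auto:{5} Garden:{3,9} Grocery:{2,4,7,10} Sports:{1,6,8}
Ordered by (a.id, b.id); first 5.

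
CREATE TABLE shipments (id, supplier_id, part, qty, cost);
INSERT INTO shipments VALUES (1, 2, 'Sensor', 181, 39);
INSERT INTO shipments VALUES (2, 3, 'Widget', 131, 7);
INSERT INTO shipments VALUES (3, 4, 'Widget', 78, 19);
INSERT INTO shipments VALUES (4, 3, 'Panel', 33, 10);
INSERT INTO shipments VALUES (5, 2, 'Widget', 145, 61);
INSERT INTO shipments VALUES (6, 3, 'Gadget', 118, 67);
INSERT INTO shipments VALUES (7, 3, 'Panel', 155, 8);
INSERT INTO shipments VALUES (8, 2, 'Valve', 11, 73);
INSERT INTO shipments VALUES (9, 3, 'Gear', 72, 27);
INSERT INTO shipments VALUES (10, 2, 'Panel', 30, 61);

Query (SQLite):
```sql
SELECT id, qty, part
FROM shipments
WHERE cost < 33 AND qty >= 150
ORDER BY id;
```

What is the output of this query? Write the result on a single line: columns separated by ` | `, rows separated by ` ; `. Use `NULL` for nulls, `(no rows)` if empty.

cost < 33: ids {2, 3, 4, 7, 9}
qty >= 150: ids {1, 7}
Combine with AND.

7 | 155 | Panel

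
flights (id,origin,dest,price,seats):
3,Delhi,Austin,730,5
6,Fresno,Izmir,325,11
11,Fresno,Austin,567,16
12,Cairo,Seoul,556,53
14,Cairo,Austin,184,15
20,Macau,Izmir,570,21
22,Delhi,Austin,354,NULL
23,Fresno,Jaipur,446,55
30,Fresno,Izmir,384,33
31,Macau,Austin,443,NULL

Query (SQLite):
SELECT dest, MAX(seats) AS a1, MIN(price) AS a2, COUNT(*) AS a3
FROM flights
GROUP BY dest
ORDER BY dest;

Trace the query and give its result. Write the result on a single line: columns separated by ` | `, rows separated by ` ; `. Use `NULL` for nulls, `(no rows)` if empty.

Group flights by dest.
Per group compute: MAX(seats), MIN(price), COUNT(*).
  Austin: ids {3, 11, 14, 22, 31} → MAX(seats)=16, MIN(price)=184, COUNT(*)=5
  Izmir: ids {6, 20, 30} → MAX(seats)=33, MIN(price)=325, COUNT(*)=3
  Jaipur: ids {23} → MAX(seats)=55, MIN(price)=446, COUNT(*)=1
  Seoul: ids {12} → MAX(seats)=53, MIN(price)=556, COUNT(*)=1

Austin | 16 | 184 | 5 ; Izmir | 33 | 325 | 3 ; Jaipur | 55 | 446 | 1 ; Seoul | 53 | 556 | 1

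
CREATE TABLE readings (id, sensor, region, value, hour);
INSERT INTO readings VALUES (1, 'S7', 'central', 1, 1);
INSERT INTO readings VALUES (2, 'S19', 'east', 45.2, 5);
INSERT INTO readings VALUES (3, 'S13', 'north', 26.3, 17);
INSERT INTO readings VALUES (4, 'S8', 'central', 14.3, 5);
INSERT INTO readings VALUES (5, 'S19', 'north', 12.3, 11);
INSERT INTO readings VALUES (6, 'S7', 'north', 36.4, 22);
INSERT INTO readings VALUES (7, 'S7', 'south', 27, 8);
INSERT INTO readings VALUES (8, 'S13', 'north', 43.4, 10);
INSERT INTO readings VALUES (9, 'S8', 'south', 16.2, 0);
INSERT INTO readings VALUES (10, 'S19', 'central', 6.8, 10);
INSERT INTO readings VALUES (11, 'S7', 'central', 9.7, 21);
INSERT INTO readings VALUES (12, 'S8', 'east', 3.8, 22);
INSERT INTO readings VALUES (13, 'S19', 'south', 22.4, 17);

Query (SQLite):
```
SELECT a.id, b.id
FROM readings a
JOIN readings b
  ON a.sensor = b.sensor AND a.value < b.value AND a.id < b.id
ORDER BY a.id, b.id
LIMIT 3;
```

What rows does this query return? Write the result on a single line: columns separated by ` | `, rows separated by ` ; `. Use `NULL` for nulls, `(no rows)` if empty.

Pairs (a,b) with same sensor, a.value < b.value, a.id < b.id.
sensor groups: S13:{3,8} S19:{2,5,10,13} S7:{1,6,7,11} S8:{4,9,12}
Ordered by (a.id, b.id); first 3.

1 | 6 ; 1 | 7 ; 1 | 11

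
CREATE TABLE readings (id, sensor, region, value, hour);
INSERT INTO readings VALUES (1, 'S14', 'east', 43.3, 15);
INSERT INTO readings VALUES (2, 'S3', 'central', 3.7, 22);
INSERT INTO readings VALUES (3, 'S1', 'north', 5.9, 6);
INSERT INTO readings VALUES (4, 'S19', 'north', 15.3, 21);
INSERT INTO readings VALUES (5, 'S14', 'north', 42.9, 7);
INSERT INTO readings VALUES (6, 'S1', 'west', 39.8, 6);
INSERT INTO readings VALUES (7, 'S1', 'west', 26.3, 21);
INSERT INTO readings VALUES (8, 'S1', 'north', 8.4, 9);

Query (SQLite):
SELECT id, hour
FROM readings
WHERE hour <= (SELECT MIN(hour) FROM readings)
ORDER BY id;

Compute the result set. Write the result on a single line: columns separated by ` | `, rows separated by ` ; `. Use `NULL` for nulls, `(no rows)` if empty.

3 | 6 ; 6 | 6

Scalar subquery: MIN(hour) over all readings rows = 6.
Keep rows where hour <= that value.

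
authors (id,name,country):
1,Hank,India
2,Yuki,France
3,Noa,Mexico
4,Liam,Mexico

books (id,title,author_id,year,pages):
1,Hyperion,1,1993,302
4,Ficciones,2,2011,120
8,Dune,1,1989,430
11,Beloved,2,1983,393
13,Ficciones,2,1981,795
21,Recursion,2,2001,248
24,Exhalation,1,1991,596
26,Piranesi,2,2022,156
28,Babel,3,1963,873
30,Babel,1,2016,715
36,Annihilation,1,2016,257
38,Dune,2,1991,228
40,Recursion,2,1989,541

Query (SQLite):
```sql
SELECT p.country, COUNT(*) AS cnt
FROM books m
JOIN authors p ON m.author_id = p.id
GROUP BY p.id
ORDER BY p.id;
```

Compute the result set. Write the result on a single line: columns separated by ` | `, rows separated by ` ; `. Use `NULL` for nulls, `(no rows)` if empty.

Join each books row to its authors via author_id.
Group joined rows by authors.id; compute COUNT(*) per group.
  1: ids {1, 8, 24, 30, 36} → COUNT(*)=5
  2: ids {4, 11, 13, 21, 26, 38, 40} → COUNT(*)=7
  3: ids {28} → COUNT(*)=1

India | 5 ; France | 7 ; Mexico | 1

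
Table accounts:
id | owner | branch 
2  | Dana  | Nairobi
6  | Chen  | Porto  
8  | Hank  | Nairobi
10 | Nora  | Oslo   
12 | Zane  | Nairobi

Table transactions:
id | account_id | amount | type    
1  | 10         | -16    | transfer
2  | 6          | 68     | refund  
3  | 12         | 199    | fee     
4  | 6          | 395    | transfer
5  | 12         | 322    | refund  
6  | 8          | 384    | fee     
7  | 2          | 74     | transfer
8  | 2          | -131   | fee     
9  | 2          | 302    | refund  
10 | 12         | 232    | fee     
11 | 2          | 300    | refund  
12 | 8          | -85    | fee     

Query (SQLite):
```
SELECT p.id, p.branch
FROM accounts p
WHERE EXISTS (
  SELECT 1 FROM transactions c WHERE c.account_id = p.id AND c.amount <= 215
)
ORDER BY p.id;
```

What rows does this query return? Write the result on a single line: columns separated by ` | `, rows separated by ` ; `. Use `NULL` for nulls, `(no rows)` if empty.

2 | Nairobi ; 6 | Porto ; 8 | Nairobi ; 10 | Oslo ; 12 | Nairobi

For each accounts row, check whether any transactions with matching account_id has amount <= 215.
Keep rows where that is true.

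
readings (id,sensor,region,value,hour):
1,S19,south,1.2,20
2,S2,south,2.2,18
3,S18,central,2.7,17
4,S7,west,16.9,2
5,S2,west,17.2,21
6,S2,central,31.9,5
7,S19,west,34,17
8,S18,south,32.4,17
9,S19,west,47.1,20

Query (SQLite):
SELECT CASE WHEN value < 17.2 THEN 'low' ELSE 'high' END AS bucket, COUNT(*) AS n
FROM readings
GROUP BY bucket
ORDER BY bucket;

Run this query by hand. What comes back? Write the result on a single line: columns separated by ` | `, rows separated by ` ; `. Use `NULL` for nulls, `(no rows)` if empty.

Bucket rows by value < 17.2 → 'low' else 'high'; count each bucket.

high | 5 ; low | 4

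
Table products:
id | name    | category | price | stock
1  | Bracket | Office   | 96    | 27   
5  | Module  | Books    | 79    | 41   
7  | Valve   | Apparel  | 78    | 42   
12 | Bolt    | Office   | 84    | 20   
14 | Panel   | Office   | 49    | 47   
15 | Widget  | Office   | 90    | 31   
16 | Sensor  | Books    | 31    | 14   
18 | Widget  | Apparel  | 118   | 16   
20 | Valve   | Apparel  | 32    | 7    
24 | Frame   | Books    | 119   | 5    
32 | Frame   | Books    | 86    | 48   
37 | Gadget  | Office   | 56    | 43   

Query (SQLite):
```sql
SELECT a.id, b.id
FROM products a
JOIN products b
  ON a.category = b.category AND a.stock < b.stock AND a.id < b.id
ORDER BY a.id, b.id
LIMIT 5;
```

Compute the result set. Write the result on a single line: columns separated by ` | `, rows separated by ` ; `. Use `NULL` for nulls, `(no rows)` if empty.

1 | 14 ; 1 | 15 ; 1 | 37 ; 5 | 32 ; 12 | 14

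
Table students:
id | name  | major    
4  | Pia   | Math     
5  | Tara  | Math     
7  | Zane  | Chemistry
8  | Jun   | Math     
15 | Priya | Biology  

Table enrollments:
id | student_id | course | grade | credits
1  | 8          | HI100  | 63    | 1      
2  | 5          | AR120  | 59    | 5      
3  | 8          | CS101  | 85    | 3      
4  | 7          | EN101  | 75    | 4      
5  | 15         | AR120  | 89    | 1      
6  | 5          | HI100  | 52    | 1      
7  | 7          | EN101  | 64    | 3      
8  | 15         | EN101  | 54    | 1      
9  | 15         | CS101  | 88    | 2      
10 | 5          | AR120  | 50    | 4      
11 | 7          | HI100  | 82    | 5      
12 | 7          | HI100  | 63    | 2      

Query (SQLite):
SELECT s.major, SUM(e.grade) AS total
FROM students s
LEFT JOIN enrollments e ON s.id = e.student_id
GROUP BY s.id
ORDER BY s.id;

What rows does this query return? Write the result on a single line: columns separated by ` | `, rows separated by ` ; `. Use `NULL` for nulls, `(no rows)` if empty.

LEFT JOIN keeps every students row; unmatched ones get NULL for enrollments columns.
Group by students.id and compute SUM(e.grade). SUM over an all-NULL group is NULL.
  4: ids {—} → SUM(e.grade)=NULL
  5: ids {2, 6, 10} → SUM(e.grade)=161
  7: ids {4, 7, 11, 12} → SUM(e.grade)=284
  8: ids {1, 3} → SUM(e.grade)=148
  15: ids {5, 8, 9} → SUM(e.grade)=231

Math | NULL ; Math | 161 ; Chemistry | 284 ; Math | 148 ; Biology | 231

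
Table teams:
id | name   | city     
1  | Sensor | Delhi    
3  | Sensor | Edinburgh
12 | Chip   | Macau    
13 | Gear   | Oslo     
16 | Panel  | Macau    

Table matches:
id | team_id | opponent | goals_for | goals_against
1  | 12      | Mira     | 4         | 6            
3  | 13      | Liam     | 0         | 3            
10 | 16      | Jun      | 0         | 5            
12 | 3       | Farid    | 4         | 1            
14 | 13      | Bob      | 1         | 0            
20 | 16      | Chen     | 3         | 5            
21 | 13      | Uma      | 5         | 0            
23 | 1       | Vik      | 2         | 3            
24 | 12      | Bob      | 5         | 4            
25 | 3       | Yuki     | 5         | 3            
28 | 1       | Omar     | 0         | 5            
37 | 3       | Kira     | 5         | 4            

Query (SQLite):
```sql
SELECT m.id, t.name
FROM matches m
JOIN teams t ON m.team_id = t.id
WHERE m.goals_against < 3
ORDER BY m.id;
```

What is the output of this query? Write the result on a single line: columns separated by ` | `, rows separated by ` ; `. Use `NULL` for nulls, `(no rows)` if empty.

12 | Sensor ; 14 | Gear ; 21 | Gear

Each matches row matches the teams row where team_id = teams.id.
Then keep rows with m.goals_against < 3.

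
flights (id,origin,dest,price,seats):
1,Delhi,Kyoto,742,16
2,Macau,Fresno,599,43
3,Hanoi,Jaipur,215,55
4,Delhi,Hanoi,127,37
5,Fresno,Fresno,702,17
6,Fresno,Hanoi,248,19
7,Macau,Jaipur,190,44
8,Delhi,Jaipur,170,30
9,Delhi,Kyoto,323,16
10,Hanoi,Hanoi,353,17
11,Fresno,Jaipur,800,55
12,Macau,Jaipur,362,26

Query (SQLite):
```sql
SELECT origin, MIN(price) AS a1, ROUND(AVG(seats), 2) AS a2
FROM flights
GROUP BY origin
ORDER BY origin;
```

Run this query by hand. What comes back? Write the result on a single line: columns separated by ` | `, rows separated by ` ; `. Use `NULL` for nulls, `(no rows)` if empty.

Delhi | 127 | 24.75 ; Fresno | 248 | 30.33 ; Hanoi | 215 | 36 ; Macau | 190 | 37.67

Group flights by origin.
Per group compute: MIN(price), ROUND(AVG(seats), 2).
  Delhi: ids {1, 4, 8, 9} → MIN(price)=127, ROUND(AVG(seats), 2)=24.75
  Fresno: ids {5, 6, 11} → MIN(price)=248, ROUND(AVG(seats), 2)=30.33
  Hanoi: ids {3, 10} → MIN(price)=215, ROUND(AVG(seats), 2)=36
  Macau: ids {2, 7, 12} → MIN(price)=190, ROUND(AVG(seats), 2)=37.67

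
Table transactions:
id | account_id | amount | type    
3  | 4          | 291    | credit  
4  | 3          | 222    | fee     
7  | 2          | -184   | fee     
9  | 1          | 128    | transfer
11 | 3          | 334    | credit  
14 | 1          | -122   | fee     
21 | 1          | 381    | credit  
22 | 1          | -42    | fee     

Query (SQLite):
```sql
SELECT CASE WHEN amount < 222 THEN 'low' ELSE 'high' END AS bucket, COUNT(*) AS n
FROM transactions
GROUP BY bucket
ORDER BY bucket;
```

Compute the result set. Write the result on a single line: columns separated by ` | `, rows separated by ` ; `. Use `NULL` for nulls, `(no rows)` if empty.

high | 4 ; low | 4

Bucket rows by amount < 222 → 'low' else 'high'; count each bucket.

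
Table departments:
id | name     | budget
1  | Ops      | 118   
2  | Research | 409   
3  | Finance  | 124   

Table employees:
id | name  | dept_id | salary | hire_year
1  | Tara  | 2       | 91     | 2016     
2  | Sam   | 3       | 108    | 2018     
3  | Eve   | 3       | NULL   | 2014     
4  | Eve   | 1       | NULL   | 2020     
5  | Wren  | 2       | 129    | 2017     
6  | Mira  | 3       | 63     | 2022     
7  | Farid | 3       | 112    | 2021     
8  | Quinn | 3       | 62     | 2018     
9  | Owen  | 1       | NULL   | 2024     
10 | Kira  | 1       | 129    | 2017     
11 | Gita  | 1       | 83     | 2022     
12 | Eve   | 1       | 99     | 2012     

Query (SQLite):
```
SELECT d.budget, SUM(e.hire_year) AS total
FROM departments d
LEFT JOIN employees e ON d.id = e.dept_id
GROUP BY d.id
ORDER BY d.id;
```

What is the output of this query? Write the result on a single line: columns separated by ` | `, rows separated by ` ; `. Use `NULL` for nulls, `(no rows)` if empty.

118 | 10095 ; 409 | 4033 ; 124 | 10093

LEFT JOIN keeps every departments row; unmatched ones get NULL for employees columns.
Group by departments.id and compute SUM(e.hire_year). SUM over an all-NULL group is NULL.
  1: ids {4, 9, 10, 11, 12} → SUM(e.hire_year)=10095
  2: ids {1, 5} → SUM(e.hire_year)=4033
  3: ids {2, 3, 6, 7, 8} → SUM(e.hire_year)=10093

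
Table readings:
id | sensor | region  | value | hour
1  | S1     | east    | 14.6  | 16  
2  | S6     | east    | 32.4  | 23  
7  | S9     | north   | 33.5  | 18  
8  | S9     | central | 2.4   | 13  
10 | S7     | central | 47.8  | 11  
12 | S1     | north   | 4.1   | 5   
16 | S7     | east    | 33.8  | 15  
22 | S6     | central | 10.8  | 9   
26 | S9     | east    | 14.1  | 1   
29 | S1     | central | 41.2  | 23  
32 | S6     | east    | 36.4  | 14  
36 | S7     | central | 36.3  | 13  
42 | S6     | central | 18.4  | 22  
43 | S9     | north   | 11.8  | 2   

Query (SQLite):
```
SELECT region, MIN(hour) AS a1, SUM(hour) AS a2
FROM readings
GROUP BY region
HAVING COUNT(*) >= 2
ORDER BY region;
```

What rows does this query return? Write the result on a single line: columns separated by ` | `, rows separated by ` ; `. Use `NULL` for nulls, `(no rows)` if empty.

central | 9 | 91 ; east | 1 | 69 ; north | 2 | 25

Group readings by region.
Per group compute: MIN(hour), SUM(hour).
HAVING: drop groups with fewer than 2 rows.
  central: ids {8, 10, 22, 29, 36, 42} → MIN(hour)=9, SUM(hour)=91
  east: ids {1, 2, 16, 26, 32} → MIN(hour)=1, SUM(hour)=69
  north: ids {7, 12, 43} → MIN(hour)=2, SUM(hour)=25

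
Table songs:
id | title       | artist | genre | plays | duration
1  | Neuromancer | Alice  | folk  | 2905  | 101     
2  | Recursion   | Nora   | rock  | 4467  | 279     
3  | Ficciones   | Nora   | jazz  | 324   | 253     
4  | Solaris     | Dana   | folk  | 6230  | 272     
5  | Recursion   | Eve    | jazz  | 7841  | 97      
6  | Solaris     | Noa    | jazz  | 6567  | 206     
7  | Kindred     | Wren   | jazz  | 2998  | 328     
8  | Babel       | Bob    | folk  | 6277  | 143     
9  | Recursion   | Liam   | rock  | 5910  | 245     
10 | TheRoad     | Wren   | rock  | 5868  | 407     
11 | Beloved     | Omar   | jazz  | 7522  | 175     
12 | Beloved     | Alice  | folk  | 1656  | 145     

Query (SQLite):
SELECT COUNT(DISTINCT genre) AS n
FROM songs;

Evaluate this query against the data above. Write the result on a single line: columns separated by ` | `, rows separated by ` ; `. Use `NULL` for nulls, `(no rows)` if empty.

Count distinct non-NULL genre values.

3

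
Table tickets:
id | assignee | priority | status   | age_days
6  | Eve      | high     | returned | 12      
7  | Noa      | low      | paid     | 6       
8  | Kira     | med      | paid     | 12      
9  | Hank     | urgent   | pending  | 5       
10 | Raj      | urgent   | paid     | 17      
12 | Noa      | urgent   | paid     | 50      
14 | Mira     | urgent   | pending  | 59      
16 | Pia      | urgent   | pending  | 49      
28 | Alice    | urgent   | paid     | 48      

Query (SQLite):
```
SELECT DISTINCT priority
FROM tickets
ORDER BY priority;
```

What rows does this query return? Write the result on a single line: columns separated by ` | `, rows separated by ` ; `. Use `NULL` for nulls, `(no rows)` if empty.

Collect distinct priority values from tickets.

high ; low ; med ; urgent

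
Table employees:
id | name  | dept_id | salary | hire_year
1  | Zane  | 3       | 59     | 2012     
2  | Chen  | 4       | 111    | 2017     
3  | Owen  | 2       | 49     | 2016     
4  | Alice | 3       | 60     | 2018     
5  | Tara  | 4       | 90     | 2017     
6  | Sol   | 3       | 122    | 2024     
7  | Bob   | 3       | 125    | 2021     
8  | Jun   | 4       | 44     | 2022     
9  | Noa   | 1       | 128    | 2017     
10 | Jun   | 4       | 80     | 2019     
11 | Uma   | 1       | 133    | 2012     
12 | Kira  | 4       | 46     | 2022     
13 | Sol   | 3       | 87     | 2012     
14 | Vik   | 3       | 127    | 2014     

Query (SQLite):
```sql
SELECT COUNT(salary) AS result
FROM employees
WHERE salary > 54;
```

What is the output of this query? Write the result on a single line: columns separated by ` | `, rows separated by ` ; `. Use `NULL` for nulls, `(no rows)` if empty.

Rows where salary > 54 → salary values: [59, 111, 60, 90, 122, 125, 128, 80, 133, 87, 127].
COUNT(salary) counts non-NULL values → 11.

11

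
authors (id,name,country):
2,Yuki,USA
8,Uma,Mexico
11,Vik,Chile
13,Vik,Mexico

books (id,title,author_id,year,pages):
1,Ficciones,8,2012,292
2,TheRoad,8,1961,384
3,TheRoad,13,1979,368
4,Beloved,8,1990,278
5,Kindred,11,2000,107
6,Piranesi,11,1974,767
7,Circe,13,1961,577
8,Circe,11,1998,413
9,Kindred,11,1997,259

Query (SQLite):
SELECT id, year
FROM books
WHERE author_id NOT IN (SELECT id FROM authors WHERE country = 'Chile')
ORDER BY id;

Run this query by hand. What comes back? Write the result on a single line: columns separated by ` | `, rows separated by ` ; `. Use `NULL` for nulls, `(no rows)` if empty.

1 | 2012 ; 2 | 1961 ; 3 | 1979 ; 4 | 1990 ; 7 | 1961

Inner query: authors.id where country = 'Chile'.
Outer: keep books rows whose author_id is not in that set.
Inner query → {11}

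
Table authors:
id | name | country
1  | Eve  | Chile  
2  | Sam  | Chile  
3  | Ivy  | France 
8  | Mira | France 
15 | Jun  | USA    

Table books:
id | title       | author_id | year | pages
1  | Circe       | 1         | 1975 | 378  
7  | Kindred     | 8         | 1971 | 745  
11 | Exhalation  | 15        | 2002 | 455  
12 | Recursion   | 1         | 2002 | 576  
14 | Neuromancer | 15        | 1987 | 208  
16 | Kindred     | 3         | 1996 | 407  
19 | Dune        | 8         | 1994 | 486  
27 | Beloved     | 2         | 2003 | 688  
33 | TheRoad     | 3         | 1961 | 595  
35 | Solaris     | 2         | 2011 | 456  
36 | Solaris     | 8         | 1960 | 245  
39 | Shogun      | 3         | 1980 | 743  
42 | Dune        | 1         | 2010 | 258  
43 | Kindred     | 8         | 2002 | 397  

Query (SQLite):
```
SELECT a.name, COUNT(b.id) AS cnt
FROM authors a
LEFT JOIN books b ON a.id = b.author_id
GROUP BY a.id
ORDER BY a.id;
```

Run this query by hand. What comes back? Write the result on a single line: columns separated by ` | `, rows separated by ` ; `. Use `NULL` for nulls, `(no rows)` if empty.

LEFT JOIN keeps every authors row; unmatched ones get NULL for books columns.
Group by authors.id and compute COUNT(b.id). COUNT(col) of an all-NULL group is 0.
  1: ids {1, 12, 42} → COUNT(b.id)=3
  2: ids {27, 35} → COUNT(b.id)=2
  3: ids {16, 33, 39} → COUNT(b.id)=3
  8: ids {7, 19, 36, 43} → COUNT(b.id)=4
  15: ids {11, 14} → COUNT(b.id)=2

Eve | 3 ; Sam | 2 ; Ivy | 3 ; Mira | 4 ; Jun | 2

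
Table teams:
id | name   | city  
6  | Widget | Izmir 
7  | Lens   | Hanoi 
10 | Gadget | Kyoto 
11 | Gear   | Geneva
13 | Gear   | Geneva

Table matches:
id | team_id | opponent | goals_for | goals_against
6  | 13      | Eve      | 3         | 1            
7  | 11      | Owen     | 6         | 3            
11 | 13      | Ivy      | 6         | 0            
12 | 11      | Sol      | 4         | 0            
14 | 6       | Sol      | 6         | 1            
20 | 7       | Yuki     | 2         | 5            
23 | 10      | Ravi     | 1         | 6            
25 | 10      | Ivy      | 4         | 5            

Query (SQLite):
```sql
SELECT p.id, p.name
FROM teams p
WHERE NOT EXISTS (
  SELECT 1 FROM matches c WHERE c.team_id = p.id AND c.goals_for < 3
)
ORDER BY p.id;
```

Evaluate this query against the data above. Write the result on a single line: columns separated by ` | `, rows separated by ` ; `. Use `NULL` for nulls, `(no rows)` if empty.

6 | Widget ; 11 | Gear ; 13 | Gear

For each teams row, check whether any matches with matching team_id has goals_for < 3.
Keep rows where that is false.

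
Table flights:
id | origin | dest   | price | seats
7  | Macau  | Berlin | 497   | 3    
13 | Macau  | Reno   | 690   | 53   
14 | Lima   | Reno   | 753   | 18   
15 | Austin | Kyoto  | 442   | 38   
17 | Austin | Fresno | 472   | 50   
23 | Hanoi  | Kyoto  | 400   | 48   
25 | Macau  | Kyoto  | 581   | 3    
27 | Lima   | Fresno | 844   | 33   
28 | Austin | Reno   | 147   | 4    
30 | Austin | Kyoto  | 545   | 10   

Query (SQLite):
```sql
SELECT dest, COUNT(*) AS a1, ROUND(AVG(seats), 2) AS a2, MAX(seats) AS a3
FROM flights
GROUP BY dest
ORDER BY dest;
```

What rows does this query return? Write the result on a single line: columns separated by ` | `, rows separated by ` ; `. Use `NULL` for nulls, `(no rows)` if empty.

Berlin | 1 | 3 | 3 ; Fresno | 2 | 41.5 | 50 ; Kyoto | 4 | 24.75 | 48 ; Reno | 3 | 25 | 53

Group flights by dest.
Per group compute: COUNT(*), ROUND(AVG(seats), 2), MAX(seats).
  Berlin: ids {7} → COUNT(*)=1, ROUND(AVG(seats), 2)=3, MAX(seats)=3
  Fresno: ids {17, 27} → COUNT(*)=2, ROUND(AVG(seats), 2)=41.5, MAX(seats)=50
  Kyoto: ids {15, 23, 25, 30} → COUNT(*)=4, ROUND(AVG(seats), 2)=24.75, MAX(seats)=48
  Reno: ids {13, 14, 28} → COUNT(*)=3, ROUND(AVG(seats), 2)=25, MAX(seats)=53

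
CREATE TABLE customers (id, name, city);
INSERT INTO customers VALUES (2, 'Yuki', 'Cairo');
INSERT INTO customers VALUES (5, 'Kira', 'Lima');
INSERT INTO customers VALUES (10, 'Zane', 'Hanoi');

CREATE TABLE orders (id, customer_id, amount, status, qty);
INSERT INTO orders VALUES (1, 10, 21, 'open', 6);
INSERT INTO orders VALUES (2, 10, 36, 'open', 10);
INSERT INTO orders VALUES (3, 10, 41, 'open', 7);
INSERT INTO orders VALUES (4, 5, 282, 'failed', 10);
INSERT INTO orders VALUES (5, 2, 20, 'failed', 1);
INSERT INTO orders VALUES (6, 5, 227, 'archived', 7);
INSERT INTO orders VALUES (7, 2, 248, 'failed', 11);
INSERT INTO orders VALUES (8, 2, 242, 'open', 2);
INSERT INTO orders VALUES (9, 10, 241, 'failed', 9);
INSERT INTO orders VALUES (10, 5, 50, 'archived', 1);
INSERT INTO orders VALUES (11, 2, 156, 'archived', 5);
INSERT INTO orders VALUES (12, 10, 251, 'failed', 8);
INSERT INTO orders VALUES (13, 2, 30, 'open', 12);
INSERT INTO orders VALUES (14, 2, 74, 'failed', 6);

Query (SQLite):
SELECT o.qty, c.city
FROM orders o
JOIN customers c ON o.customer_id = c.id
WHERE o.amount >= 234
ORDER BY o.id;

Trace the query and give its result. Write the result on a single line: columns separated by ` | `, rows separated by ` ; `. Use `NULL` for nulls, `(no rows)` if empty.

10 | Lima ; 11 | Cairo ; 2 | Cairo ; 9 | Hanoi ; 8 | Hanoi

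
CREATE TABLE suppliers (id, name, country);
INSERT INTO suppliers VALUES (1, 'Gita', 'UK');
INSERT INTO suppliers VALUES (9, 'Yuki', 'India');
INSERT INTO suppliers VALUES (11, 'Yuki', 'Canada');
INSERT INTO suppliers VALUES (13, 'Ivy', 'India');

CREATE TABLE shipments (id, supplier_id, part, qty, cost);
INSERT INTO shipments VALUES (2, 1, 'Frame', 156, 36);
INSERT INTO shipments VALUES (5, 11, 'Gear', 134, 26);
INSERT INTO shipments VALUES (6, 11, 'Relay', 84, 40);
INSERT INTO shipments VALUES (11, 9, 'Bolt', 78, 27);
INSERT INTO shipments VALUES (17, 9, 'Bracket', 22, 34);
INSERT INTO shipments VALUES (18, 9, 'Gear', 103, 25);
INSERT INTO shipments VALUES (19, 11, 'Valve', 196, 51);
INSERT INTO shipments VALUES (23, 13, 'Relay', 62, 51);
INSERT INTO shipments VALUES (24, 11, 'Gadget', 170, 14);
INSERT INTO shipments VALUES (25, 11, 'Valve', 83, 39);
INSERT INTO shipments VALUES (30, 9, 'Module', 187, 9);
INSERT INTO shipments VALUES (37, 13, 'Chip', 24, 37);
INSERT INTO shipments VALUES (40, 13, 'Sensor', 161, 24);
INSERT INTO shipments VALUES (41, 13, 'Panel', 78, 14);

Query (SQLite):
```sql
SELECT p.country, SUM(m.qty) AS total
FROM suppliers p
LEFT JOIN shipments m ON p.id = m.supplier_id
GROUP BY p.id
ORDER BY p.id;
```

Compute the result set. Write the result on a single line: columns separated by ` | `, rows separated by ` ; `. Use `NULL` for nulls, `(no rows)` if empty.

LEFT JOIN keeps every suppliers row; unmatched ones get NULL for shipments columns.
Group by suppliers.id and compute SUM(m.qty). SUM over an all-NULL group is NULL.
  1: ids {2} → SUM(m.qty)=156
  9: ids {11, 17, 18, 30} → SUM(m.qty)=390
  11: ids {5, 6, 19, 24, 25} → SUM(m.qty)=667
  13: ids {23, 37, 40, 41} → SUM(m.qty)=325

UK | 156 ; India | 390 ; Canada | 667 ; India | 325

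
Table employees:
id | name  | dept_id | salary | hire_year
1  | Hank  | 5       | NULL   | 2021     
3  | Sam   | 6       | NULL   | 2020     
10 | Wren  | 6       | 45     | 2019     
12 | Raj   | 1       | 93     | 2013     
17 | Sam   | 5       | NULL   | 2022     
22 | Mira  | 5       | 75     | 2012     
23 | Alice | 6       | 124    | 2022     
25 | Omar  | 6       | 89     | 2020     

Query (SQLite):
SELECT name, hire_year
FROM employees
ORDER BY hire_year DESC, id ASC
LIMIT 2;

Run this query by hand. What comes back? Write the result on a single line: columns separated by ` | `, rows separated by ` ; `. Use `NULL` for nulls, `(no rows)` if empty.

Sam | 2022 ; Alice | 2022

Sort by hire_year desc, tiebreak id asc: (2022, id=17), (2022, id=23), (2021, id=1), (2020, id=3), (2020, id=25) …. Take first 2.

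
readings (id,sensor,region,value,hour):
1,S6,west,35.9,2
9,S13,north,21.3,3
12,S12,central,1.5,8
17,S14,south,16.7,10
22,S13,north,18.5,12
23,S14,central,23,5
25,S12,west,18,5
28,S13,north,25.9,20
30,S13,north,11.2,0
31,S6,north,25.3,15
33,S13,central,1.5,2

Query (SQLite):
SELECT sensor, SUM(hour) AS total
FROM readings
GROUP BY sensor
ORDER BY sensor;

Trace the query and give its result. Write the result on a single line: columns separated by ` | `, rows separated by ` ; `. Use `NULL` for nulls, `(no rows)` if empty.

S12 | 13 ; S13 | 37 ; S14 | 15 ; S6 | 17

Partition readings by sensor; compute SUM(hour) within each group.
  S12: ids {12, 25} → SUM(hour)=13
  S13: ids {9, 22, 28, 30, 33} → SUM(hour)=37
  S14: ids {17, 23} → SUM(hour)=15
  S6: ids {1, 31} → SUM(hour)=17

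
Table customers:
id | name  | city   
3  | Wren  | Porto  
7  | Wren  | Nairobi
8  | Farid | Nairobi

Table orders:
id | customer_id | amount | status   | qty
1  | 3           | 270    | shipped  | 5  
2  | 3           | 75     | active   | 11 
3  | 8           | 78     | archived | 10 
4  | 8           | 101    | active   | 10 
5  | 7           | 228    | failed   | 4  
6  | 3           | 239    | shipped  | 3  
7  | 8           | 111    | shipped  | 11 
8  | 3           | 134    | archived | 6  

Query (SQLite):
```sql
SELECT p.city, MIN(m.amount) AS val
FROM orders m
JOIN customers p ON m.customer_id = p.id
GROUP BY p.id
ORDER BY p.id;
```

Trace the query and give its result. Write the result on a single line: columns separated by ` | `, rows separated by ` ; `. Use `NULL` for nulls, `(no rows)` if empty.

Porto | 75 ; Nairobi | 228 ; Nairobi | 78

Join each orders row to its customers via customer_id.
Group joined rows by customers.id; compute MIN(m.amount) per group.
  3: ids {1, 2, 6, 8} → MIN(m.amount)=75
  7: ids {5} → MIN(m.amount)=228
  8: ids {3, 4, 7} → MIN(m.amount)=78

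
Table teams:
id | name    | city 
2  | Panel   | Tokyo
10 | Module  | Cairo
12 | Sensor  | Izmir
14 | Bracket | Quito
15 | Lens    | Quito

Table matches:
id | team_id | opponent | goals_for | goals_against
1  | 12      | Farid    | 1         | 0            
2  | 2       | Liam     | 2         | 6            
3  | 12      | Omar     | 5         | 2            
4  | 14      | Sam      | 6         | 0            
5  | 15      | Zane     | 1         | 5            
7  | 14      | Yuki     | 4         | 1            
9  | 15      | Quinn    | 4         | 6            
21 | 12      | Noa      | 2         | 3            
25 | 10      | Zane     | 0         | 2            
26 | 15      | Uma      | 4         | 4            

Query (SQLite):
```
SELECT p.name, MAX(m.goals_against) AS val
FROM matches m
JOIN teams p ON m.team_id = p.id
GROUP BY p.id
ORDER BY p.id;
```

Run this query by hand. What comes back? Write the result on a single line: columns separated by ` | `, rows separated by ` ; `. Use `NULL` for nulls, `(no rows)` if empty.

Panel | 6 ; Module | 2 ; Sensor | 3 ; Bracket | 1 ; Lens | 6

Join each matches row to its teams via team_id.
Group joined rows by teams.id; compute MAX(m.goals_against) per group.
  2: ids {2} → MAX(m.goals_against)=6
  10: ids {25} → MAX(m.goals_against)=2
  12: ids {1, 3, 21} → MAX(m.goals_against)=3
  14: ids {4, 7} → MAX(m.goals_against)=1
  15: ids {5, 9, 26} → MAX(m.goals_against)=6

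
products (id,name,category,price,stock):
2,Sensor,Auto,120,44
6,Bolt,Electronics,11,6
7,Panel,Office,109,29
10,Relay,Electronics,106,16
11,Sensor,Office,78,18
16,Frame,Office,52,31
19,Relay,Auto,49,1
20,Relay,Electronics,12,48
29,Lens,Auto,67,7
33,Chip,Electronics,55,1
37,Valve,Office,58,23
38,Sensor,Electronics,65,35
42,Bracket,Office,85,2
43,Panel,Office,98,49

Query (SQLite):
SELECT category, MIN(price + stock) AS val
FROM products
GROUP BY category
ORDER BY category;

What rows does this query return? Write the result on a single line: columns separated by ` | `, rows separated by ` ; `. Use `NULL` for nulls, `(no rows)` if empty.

For each row compute price + stock.
Group by category; take MIN of the expression per group.
  Auto: ids {2, 19, 29} → MIN(price + stock)=50
  Electronics: ids {6, 10, 20, 33, 38} → MIN(price + stock)=17
  Office: ids {7, 11, 16, 37, 42, 43} → MIN(price + stock)=81

Auto | 50 ; Electronics | 17 ; Office | 81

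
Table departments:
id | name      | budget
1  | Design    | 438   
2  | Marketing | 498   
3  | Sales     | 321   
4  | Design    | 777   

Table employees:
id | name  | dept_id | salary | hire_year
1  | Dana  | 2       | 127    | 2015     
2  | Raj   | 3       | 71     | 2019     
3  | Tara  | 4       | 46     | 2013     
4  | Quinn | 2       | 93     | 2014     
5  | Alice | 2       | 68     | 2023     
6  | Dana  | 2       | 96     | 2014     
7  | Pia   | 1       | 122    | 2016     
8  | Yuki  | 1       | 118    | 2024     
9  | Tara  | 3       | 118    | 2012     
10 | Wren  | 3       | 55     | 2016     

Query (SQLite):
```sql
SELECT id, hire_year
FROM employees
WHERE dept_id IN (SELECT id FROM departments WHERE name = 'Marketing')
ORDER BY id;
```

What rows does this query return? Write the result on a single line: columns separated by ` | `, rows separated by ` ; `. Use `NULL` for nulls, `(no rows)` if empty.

1 | 2015 ; 4 | 2014 ; 5 | 2023 ; 6 | 2014

Inner query: departments.id where name = 'Marketing'.
Outer: keep employees rows whose dept_id is in that set.
Inner query → {2}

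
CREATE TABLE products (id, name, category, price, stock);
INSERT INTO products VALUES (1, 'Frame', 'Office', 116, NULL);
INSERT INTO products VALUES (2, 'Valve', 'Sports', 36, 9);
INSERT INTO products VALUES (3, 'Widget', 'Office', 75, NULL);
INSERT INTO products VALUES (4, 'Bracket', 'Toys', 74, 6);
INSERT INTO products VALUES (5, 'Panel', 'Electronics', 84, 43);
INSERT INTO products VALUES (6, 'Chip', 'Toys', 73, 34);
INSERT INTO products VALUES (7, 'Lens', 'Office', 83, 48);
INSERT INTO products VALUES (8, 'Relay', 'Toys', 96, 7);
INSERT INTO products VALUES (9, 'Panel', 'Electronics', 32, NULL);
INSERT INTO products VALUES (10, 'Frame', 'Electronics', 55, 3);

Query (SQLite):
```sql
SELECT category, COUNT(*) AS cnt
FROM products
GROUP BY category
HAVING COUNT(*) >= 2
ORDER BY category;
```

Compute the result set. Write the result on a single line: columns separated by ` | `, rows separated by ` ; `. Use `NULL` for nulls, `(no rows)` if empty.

Electronics | 3 ; Office | 3 ; Toys | 3

Partition products by category; compute COUNT(*) within each group.
HAVING: keep groups with count ≥ 2.
  Electronics: ids {5, 9, 10} → COUNT(*)=3
  Office: ids {1, 3, 7} → COUNT(*)=3
  Sports: ids {2} → COUNT(*)=1
  Toys: ids {4, 6, 8} → COUNT(*)=3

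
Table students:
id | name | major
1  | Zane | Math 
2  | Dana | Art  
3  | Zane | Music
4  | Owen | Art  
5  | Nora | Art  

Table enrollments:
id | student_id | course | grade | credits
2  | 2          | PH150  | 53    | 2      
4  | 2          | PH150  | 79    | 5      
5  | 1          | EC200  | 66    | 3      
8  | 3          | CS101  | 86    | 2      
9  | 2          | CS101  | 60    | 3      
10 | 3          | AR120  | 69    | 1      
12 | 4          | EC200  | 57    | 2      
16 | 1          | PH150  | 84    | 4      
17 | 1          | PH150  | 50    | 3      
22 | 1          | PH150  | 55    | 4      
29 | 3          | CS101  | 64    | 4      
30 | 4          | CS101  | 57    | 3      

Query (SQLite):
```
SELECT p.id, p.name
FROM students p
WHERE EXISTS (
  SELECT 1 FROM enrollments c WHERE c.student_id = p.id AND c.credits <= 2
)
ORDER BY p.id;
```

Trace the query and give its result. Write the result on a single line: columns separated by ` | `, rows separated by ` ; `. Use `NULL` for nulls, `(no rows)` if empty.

2 | Dana ; 3 | Zane ; 4 | Owen

For each students row, check whether any enrollments with matching student_id has credits <= 2.
Keep rows where that is true.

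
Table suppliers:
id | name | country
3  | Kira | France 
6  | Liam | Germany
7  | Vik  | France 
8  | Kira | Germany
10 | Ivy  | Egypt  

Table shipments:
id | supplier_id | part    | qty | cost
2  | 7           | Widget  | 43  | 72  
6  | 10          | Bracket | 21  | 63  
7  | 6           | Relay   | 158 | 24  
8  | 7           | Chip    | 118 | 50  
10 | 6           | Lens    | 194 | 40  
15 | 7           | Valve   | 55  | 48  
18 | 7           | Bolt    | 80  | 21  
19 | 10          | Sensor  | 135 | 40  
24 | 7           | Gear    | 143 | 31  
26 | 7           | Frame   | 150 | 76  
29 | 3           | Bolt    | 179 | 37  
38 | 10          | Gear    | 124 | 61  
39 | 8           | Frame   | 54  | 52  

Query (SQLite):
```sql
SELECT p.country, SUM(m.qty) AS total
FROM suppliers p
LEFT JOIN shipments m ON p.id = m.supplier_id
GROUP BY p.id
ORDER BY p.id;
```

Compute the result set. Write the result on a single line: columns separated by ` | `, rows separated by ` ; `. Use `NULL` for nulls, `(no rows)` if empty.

France | 179 ; Germany | 352 ; France | 589 ; Germany | 54 ; Egypt | 280

LEFT JOIN keeps every suppliers row; unmatched ones get NULL for shipments columns.
Group by suppliers.id and compute SUM(m.qty). SUM over an all-NULL group is NULL.
  3: ids {29} → SUM(m.qty)=179
  6: ids {7, 10} → SUM(m.qty)=352
  7: ids {2, 8, 15, 18, 24, 26} → SUM(m.qty)=589
  8: ids {39} → SUM(m.qty)=54
  10: ids {6, 19, 38} → SUM(m.qty)=280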